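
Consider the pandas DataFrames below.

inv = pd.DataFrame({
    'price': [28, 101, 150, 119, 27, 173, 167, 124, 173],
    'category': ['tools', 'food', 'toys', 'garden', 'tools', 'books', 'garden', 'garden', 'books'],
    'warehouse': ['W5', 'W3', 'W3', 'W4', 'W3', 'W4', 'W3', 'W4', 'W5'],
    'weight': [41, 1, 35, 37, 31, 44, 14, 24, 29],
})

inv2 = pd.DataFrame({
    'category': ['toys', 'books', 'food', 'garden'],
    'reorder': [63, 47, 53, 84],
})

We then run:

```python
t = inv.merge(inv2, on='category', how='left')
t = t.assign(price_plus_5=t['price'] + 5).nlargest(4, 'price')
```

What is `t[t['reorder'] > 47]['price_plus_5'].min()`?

155

merge on 'category' (how='left') → 9 rows:
   price category warehouse  weight  reorder
0     28    tools        W5      41      NaN
1    101     food        W3       1     53.0
2    150     toys        W3      35     63.0
3    119   garden        W4      37     84.0
4     27    tools        W3      31      NaN
5    173    books        W4      44     47.0
6    167   garden        W3      14     84.0
7    124   garden        W4      24     84.0
8    173    books        W5      29     47.0
add column price_plus_5 = t['price'] + 5:
   price category warehouse  weight  reorder  price_plus_5
0     28    tools        W5      41      NaN            33
1    101     food        W3       1     53.0           106
2    150     toys        W3      35     63.0           155
3    119   garden        W4      37     84.0           124
4     27    tools        W3      31      NaN            32
5    173    books        W4      44     47.0           178
6    167   garden        W3      14     84.0           172
7    124   garden        W4      24     84.0           129
8    173    books        W5      29     47.0           178
take 4 rows with largest price:
   price category warehouse  weight  reorder  price_plus_5
5    173    books        W4      44     47.0           178
8    173    books        W5      29     47.0           178
6    167   garden        W3      14     84.0           172
2    150     toys        W3      35     63.0           155
filter rows where reorder > 47:
   price category warehouse  weight  reorder  price_plus_5
6    167   garden        W3      14     84.0           172
2    150     toys        W3      35     63.0           155
Then the min of column 'price_plus_5': 155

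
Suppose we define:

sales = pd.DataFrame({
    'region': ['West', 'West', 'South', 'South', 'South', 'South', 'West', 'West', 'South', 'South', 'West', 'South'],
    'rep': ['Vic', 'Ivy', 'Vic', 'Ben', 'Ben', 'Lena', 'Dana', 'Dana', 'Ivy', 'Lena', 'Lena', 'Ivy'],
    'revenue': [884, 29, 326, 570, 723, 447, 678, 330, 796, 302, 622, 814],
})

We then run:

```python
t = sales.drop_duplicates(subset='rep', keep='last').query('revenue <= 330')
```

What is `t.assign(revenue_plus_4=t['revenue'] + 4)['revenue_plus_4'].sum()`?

drop duplicate rep (keep=last):
   region   rep  revenue
2   South   Vic      326
4   South   Ben      723
7    West  Dana      330
10   West  Lena      622
11  South   Ivy      814
filter rows where revenue <= 330:
  region   rep  revenue
2  South   Vic      326
7   West  Dana      330
add column revenue_plus_4 = t['revenue'] + 4:
  region   rep  revenue  revenue_plus_4
2  South   Vic      326             330
7   West  Dana      330             334

664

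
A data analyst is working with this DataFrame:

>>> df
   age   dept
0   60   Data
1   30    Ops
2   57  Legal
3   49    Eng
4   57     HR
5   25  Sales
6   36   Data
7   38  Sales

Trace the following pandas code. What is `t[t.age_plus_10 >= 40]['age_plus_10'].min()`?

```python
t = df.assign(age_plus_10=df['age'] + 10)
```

40

add column age_plus_10 = df['age'] + 10:
   age   dept  age_plus_10
0   60   Data           70
1   30    Ops           40
2   57  Legal           67
3   49    Eng           59
4   57     HR           67
5   25  Sales           35
6   36   Data           46
7   38  Sales           48
filter rows where age_plus_10 >= 40:
   age   dept  age_plus_10
0   60   Data           70
1   30    Ops           40
2   57  Legal           67
3   49    Eng           59
4   57     HR           67
6   36   Data           46
7   38  Sales           48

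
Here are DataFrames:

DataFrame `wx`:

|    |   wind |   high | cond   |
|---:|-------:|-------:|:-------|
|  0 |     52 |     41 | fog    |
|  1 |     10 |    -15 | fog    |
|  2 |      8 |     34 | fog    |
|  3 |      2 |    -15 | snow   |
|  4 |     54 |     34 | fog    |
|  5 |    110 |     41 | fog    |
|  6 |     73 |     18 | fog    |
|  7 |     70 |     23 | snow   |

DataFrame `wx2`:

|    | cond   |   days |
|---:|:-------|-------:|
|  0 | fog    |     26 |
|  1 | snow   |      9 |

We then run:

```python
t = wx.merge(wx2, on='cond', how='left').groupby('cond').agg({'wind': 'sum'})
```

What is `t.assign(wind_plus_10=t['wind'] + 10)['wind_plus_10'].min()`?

merge on 'cond' (how='left') → 8 rows:
   wind  high  cond  days
0    52    41   fog    26
1    10   -15   fog    26
2     8    34   fog    26
3     2   -15  snow     9
4    54    34   fog    26
5   110    41   fog    26
6    73    18   fog    26
7    70    23  snow     9
group by cond, sum of wind:
      wind
cond      
fog    307
snow    72
add column wind_plus_10 = t['wind'] + 10:
      wind  wind_plus_10
cond                    
fog    307           317
snow    72            82

82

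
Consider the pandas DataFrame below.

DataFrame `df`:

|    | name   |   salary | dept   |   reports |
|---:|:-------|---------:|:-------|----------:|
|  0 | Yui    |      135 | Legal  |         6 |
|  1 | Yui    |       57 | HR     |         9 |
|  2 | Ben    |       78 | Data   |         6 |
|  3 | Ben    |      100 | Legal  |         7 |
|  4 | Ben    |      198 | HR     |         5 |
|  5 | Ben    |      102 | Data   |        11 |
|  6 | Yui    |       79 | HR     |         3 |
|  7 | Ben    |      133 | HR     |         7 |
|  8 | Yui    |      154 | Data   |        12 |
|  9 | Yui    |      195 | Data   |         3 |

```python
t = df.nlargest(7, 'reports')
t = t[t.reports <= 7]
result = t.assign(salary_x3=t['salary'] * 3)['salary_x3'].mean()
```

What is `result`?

take 7 rows with largest reports:
  name  salary   dept  reports
8  Yui     154   Data       12
5  Ben     102   Data       11
1  Yui      57     HR        9
3  Ben     100  Legal        7
7  Ben     133     HR        7
0  Yui     135  Legal        6
2  Ben      78   Data        6
filter rows where reports <= 7:
  name  salary   dept  reports
3  Ben     100  Legal        7
7  Ben     133     HR        7
0  Yui     135  Legal        6
2  Ben      78   Data        6
add column salary_x3 = t['salary'] * 3:
  name  salary   dept  reports  salary_x3
3  Ben     100  Legal        7        300
7  Ben     133     HR        7        399
0  Yui     135  Legal        6        405
2  Ben      78   Data        6        234

334.5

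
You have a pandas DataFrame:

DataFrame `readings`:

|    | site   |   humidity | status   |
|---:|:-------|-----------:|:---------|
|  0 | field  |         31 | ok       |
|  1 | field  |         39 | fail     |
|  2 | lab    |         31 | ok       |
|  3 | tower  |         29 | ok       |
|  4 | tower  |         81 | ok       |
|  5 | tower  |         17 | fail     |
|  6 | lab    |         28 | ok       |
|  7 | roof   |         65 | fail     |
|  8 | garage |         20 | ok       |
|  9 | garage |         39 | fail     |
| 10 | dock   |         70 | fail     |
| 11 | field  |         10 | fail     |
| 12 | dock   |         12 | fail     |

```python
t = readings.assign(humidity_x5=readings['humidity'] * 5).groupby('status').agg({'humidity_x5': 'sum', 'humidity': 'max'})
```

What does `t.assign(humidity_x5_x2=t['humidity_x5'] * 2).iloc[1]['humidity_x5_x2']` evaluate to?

2200

add column humidity_x5 = readings['humidity'] * 5:
      site  humidity status  humidity_x5
0    field        31     ok          155
1    field        39   fail          195
2      lab        31     ok          155
3    tower        29     ok          145
4    tower        81     ok          405
5    tower        17   fail           85
6      lab        28     ok          140
7     roof        65   fail          325
8   garage        20     ok          100
9   garage        39   fail          195
10    dock        70   fail          350
11   field        10   fail           50
12    dock        12   fail           60
group by status: sum(humidity_x5), max(humidity):
        humidity_x5  humidity
status                       
fail           1260        70
ok             1100        81
add column humidity_x5_x2 = t['humidity_x5'] * 2:
        humidity_x5  humidity  humidity_x5_x2
status                                       
fail           1260        70            2520
ok             1100        81            2200
value at position 1, column 'humidity_x5_x2' → 2200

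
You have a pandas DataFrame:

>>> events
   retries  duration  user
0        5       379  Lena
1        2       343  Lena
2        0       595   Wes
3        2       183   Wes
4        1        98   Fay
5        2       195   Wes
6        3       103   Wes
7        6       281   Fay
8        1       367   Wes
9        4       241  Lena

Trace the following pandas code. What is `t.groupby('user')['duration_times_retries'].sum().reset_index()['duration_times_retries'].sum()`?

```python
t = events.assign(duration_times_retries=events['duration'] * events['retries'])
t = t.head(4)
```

add column duration_times_retries = events['duration'] * events['retries']:
   retries  duration  user  duration_times_retries
0        5       379  Lena                    1895
1        2       343  Lena                     686
2        0       595   Wes                       0
3        2       183   Wes                     366
4        1        98   Fay                      98
5        2       195   Wes                     390
6        3       103   Wes                     309
7        6       281   Fay                    1686
8        1       367   Wes                     367
9        4       241  Lena                     964
take first 4 rows:
   retries  duration  user  duration_times_retries
0        5       379  Lena                    1895
1        2       343  Lena                     686
2        0       595   Wes                       0
3        2       183   Wes                     366
group by user, sum of duration_times_retries:
user
Lena    2581
Wes      366
Name: duration_times_retries, dtype: int64
reset_index():
   user  duration_times_retries
0  Lena                    2581
1   Wes                     366

2947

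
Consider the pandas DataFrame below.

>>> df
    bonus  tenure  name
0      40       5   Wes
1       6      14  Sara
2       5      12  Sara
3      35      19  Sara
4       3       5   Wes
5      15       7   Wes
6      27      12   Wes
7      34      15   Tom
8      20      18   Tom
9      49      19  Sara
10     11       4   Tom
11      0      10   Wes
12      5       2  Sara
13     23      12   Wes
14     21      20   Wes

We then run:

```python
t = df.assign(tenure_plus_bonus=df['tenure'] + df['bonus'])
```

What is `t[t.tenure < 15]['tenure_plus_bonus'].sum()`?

218

add column tenure_plus_bonus = df['tenure'] + df['bonus']:
    bonus  tenure  name  tenure_plus_bonus
0      40       5   Wes                 45
1       6      14  Sara                 20
2       5      12  Sara                 17
3      35      19  Sara                 54
4       3       5   Wes                  8
5      15       7   Wes                 22
6      27      12   Wes                 39
7      34      15   Tom                 49
8      20      18   Tom                 38
9      49      19  Sara                 68
10     11       4   Tom                 15
11      0      10   Wes                 10
12      5       2  Sara                  7
13     23      12   Wes                 35
14     21      20   Wes                 41
filter rows where tenure < 15:
    bonus  tenure  name  tenure_plus_bonus
0      40       5   Wes                 45
1       6      14  Sara                 20
2       5      12  Sara                 17
4       3       5   Wes                  8
5      15       7   Wes                 22
6      27      12   Wes                 39
10     11       4   Tom                 15
11      0      10   Wes                 10
12      5       2  Sara                  7
13     23      12   Wes                 35
Taking the sum of column 'tenure_plus_bonus' gives 218.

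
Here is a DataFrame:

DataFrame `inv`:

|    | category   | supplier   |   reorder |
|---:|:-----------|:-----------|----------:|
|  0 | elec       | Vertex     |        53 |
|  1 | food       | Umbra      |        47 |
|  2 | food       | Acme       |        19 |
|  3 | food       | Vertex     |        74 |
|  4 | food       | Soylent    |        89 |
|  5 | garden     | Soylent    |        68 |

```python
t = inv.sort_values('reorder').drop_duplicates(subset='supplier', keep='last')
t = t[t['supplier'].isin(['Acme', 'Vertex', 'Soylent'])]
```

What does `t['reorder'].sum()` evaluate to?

182

sort by reorder:
  category supplier  reorder
2     food     Acme       19
1     food    Umbra       47
0     elec   Vertex       53
5   garden  Soylent       68
3     food   Vertex       74
4     food  Soylent       89
drop duplicate supplier (keep=last):
  category supplier  reorder
2     food     Acme       19
1     food    Umbra       47
3     food   Vertex       74
4     food  Soylent       89
filter rows where supplier in ['Acme', 'Vertex', 'Soylent']:
  category supplier  reorder
2     food     Acme       19
3     food   Vertex       74
4     food  Soylent       89
Taking the sum of column 'reorder' gives 182.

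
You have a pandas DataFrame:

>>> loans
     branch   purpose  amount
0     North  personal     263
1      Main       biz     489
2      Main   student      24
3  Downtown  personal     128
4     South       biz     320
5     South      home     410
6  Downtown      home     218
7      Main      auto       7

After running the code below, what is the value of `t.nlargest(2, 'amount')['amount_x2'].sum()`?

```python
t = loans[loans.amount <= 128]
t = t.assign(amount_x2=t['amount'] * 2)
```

filter rows where amount <= 128:
     branch   purpose  amount
2      Main   student      24
3  Downtown  personal     128
7      Main      auto       7
add column amount_x2 = t['amount'] * 2:
     branch   purpose  amount  amount_x2
2      Main   student      24         48
3  Downtown  personal     128        256
7      Main      auto       7         14
take 2 rows with largest amount:
     branch   purpose  amount  amount_x2
3  Downtown  personal     128        256
2      Main   student      24         48

304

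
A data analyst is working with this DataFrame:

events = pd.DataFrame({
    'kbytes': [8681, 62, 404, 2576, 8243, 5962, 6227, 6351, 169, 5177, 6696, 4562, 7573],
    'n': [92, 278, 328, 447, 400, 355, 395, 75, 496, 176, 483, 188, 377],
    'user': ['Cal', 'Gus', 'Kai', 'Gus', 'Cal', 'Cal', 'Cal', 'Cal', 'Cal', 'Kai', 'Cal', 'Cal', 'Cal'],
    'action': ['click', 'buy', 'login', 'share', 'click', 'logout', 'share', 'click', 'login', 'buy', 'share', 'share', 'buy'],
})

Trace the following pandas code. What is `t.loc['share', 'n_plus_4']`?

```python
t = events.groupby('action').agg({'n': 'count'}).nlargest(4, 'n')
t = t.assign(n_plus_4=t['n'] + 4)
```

8

group by action, count of n:
        n
action   
buy     3
click   3
login   2
logout  1
share   4
take 4 rows with largest n:
        n
action   
share   4
buy     3
click   3
login   2
add column n_plus_4 = t['n'] + 4:
        n  n_plus_4
action             
share   4         8
buy     3         7
click   3         7
login   2         6
Taking the value at row 'share', column 'n_plus_4' gives 8.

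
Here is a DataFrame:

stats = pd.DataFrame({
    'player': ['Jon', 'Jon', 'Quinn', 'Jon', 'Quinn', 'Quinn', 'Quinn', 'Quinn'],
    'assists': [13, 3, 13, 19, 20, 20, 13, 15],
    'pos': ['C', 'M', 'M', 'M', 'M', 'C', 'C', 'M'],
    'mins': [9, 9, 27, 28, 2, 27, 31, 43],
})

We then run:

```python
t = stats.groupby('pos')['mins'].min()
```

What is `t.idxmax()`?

group by pos, min of mins:
pos
C    9
M    2
Name: mins, dtype: int64
label with the largest value → C

C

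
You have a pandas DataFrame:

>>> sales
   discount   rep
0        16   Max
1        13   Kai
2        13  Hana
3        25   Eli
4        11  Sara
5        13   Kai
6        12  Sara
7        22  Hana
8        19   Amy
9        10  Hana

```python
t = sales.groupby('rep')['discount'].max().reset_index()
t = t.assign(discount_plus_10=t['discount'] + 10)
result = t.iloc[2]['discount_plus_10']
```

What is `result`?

32

group by rep, max of discount:
rep
Amy     19
Eli     25
Hana    22
Kai     13
Max     16
Sara    12
Name: discount, dtype: int64
reset_index():
    rep  discount
0   Amy        19
1   Eli        25
2  Hana        22
3   Kai        13
4   Max        16
5  Sara        12
add column discount_plus_10 = t['discount'] + 10:
    rep  discount  discount_plus_10
0   Amy        19                29
1   Eli        25                35
2  Hana        22                32
3   Kai        13                23
4   Max        16                26
5  Sara        12                22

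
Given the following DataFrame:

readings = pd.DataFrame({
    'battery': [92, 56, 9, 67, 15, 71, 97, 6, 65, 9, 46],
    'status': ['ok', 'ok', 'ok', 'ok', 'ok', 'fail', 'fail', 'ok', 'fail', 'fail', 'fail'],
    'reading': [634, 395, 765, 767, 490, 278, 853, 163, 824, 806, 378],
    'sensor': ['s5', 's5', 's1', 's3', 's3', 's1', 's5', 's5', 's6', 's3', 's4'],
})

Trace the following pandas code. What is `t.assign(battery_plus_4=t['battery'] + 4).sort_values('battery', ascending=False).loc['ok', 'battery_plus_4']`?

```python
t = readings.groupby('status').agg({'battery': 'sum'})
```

249

group by status, sum of battery:
        battery
status         
fail        288
ok          245
add column battery_plus_4 = t['battery'] + 4:
        battery  battery_plus_4
status                         
fail        288             292
ok          245             249
sort by battery descending:
        battery  battery_plus_4
status                         
fail        288             292
ok          245             249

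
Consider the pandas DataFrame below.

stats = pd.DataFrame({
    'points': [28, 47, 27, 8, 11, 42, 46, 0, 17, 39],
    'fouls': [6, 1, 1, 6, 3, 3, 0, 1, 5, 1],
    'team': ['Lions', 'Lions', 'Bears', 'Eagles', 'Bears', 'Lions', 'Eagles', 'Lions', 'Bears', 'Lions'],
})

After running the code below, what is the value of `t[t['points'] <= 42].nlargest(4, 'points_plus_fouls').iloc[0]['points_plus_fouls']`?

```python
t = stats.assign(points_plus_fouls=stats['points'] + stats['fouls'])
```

45

add column points_plus_fouls = stats['points'] + stats['fouls']:
   points  fouls    team  points_plus_fouls
0      28      6   Lions                 34
1      47      1   Lions                 48
2      27      1   Bears                 28
3       8      6  Eagles                 14
4      11      3   Bears                 14
5      42      3   Lions                 45
6      46      0  Eagles                 46
7       0      1   Lions                  1
8      17      5   Bears                 22
9      39      1   Lions                 40
filter rows where points <= 42:
   points  fouls    team  points_plus_fouls
0      28      6   Lions                 34
2      27      1   Bears                 28
3       8      6  Eagles                 14
4      11      3   Bears                 14
5      42      3   Lions                 45
7       0      1   Lions                  1
8      17      5   Bears                 22
9      39      1   Lions                 40
take 4 rows with largest points_plus_fouls:
   points  fouls   team  points_plus_fouls
5      42      3  Lions                 45
9      39      1  Lions                 40
0      28      6  Lions                 34
2      27      1  Bears                 28
value at position 0, column 'points_plus_fouls' → 45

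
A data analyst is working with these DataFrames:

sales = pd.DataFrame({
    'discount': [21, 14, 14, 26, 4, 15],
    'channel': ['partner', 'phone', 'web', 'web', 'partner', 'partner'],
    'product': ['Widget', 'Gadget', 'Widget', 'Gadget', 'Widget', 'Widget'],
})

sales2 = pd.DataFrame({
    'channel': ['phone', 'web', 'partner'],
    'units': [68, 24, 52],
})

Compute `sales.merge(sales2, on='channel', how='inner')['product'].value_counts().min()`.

merge on 'channel' (how='inner') → 6 rows:
   discount  channel product  units
0        21  partner  Widget     52
1        14    phone  Gadget     68
2        14      web  Widget     24
3        26      web  Gadget     24
4         4  partner  Widget     52
5        15  partner  Widget     52
value_counts of product:
product
Widget    4
Gadget    2
Name: count, dtype: int64

2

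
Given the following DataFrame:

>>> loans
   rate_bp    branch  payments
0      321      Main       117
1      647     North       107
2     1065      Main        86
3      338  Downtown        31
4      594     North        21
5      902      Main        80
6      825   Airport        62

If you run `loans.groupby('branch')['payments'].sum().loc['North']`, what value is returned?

group by branch, sum of payments:
branch
Airport      62
Downtown     31
Main        283
North       128
Name: payments, dtype: int64
The value at index 'North' is 128.

128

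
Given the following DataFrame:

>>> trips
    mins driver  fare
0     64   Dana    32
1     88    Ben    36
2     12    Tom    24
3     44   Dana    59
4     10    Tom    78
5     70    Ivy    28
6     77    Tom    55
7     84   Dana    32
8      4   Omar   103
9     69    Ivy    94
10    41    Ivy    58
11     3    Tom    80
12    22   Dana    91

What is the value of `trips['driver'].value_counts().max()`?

4

value_counts of driver:
driver
Dana    4
Tom     4
Ivy     3
Ben     1
Omar    1
Name: count, dtype: int64
Hence 4.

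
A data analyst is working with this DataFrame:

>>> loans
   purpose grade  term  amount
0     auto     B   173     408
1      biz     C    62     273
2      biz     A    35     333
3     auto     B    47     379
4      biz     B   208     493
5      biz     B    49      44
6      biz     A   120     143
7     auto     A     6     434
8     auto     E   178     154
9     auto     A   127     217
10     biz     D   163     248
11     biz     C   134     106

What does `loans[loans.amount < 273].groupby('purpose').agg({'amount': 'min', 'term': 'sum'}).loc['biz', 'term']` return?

filter rows where amount < 273:
   purpose grade  term  amount
5      biz     B    49      44
6      biz     A   120     143
8     auto     E   178     154
9     auto     A   127     217
10     biz     D   163     248
11     biz     C   134     106
group by purpose: min(amount), sum(term):
         amount  term
purpose              
auto        154   305
biz          44   466
Hence 466.

466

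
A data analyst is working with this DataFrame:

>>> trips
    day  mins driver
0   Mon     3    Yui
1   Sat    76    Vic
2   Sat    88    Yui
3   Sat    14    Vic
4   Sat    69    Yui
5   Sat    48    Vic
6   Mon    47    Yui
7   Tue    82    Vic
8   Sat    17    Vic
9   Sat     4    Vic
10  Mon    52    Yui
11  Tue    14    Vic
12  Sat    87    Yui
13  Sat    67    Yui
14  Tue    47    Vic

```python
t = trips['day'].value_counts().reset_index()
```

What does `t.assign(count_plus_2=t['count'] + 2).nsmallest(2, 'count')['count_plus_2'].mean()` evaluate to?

value_counts of day:
day
Sat    9
Mon    3
Tue    3
Name: count, dtype: int64
reset_index():
   day  count
0  Sat      9
1  Mon      3
2  Tue      3
add column count_plus_2 = t['count'] + 2:
   day  count  count_plus_2
0  Sat      9            11
1  Mon      3             5
2  Tue      3             5
take 2 rows with smallest count:
   day  count  count_plus_2
1  Mon      3             5
2  Tue      3             5

5.0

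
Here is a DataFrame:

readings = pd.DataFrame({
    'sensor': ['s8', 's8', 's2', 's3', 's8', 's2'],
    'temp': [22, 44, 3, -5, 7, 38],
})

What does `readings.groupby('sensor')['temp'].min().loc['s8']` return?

7

group by sensor, min of temp:
sensor
s2    3
s3   -5
s8    7
Name: temp, dtype: int64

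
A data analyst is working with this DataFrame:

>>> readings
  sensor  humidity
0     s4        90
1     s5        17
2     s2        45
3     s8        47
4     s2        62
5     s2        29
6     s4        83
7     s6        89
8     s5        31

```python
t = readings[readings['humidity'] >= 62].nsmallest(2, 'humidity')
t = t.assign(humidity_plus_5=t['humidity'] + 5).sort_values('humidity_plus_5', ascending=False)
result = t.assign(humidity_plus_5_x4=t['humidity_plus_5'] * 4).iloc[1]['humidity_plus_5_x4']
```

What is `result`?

268

filter rows where humidity >= 62:
  sensor  humidity
0     s4        90
4     s2        62
6     s4        83
7     s6        89
take 2 rows with smallest humidity:
  sensor  humidity
4     s2        62
6     s4        83
add column humidity_plus_5 = t['humidity'] + 5:
  sensor  humidity  humidity_plus_5
4     s2        62               67
6     s4        83               88
sort by humidity_plus_5 descending:
  sensor  humidity  humidity_plus_5
6     s4        83               88
4     s2        62               67
add column humidity_plus_5_x4 = t['humidity_plus_5'] * 4:
  sensor  humidity  humidity_plus_5  humidity_plus_5_x4
6     s4        83               88                 352
4     s2        62               67                 268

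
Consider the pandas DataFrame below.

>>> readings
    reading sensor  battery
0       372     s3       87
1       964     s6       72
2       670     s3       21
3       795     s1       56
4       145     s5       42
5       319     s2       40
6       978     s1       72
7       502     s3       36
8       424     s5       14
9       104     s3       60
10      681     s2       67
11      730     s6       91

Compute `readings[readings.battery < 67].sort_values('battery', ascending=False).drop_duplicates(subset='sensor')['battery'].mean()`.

49.5

filter rows where battery < 67:
   reading sensor  battery
2      670     s3       21
3      795     s1       56
4      145     s5       42
5      319     s2       40
7      502     s3       36
8      424     s5       14
9      104     s3       60
sort by battery descending:
   reading sensor  battery
9      104     s3       60
3      795     s1       56
4      145     s5       42
5      319     s2       40
7      502     s3       36
2      670     s3       21
8      424     s5       14
drop duplicate sensor (keep=first):
   reading sensor  battery
9      104     s3       60
3      795     s1       56
4      145     s5       42
5      319     s2       40
Reading off the mean of column 'battery', we get 49.5.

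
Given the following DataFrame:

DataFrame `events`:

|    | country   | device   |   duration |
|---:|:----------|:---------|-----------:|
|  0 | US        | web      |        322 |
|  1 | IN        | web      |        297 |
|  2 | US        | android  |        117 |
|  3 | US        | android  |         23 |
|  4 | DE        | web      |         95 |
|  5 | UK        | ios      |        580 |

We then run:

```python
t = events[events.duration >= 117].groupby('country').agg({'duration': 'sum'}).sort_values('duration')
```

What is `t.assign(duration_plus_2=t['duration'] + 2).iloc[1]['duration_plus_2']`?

filter rows where duration >= 117:
  country   device  duration
0      US      web       322
1      IN      web       297
2      US  android       117
5      UK      ios       580
group by country, sum of duration:
         duration
country          
IN            297
UK            580
US            439
sort by duration:
         duration
country          
IN            297
US            439
UK            580
add column duration_plus_2 = t['duration'] + 2:
         duration  duration_plus_2
country                           
IN            297              299
US            439              441
UK            580              582
Finally, value at position 1, column 'duration_plus_2' = 441.

441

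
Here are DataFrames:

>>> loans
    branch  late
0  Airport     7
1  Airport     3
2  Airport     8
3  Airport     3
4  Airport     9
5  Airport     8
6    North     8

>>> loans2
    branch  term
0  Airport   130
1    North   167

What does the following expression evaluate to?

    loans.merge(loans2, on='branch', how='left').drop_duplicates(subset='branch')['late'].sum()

merge on 'branch' (how='left') → 7 rows:
    branch  late  term
0  Airport     7   130
1  Airport     3   130
2  Airport     8   130
3  Airport     3   130
4  Airport     9   130
5  Airport     8   130
6    North     8   167
drop duplicate branch (keep=first):
    branch  late  term
0  Airport     7   130
6    North     8   167
So sum() = 15.

15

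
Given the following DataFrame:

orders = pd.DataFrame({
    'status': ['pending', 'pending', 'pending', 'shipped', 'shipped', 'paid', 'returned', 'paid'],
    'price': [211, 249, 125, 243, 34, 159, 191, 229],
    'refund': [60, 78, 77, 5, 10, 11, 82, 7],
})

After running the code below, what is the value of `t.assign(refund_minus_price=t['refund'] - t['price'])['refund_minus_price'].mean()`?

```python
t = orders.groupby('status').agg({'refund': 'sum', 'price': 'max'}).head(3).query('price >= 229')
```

-122.5

group by status: sum(refund), max(price):
          refund  price
status                 
paid          18    229
pending      215    249
returned      82    191
shipped       15    243
take first 3 rows:
          refund  price
status                 
paid          18    229
pending      215    249
returned      82    191
filter rows where price >= 229:
         refund  price
status                
paid         18    229
pending     215    249
add column refund_minus_price = t['refund'] - t['price']:
         refund  price  refund_minus_price
status                                    
paid         18    229                -211
pending     215    249                 -34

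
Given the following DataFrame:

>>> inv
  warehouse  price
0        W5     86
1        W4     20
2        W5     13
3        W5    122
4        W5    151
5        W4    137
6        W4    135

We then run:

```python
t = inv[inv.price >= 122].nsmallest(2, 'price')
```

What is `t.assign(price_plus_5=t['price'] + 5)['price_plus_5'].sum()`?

267

filter rows where price >= 122:
  warehouse  price
3        W5    122
4        W5    151
5        W4    137
6        W4    135
take 2 rows with smallest price:
  warehouse  price
3        W5    122
6        W4    135
add column price_plus_5 = t['price'] + 5:
  warehouse  price  price_plus_5
3        W5    122           127
6        W4    135           140
Hence 267.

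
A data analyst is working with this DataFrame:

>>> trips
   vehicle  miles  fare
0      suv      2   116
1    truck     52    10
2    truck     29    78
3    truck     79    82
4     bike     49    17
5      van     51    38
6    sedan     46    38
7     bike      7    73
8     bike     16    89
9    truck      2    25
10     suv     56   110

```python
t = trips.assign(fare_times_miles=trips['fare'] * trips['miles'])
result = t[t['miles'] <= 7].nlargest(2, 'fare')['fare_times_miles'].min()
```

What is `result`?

add column fare_times_miles = trips['fare'] * trips['miles']:
   vehicle  miles  fare  fare_times_miles
0      suv      2   116               232
1    truck     52    10               520
2    truck     29    78              2262
3    truck     79    82              6478
4     bike     49    17               833
5      van     51    38              1938
6    sedan     46    38              1748
7     bike      7    73               511
8     bike     16    89              1424
9    truck      2    25                50
10     suv     56   110              6160
filter rows where miles <= 7:
  vehicle  miles  fare  fare_times_miles
0     suv      2   116               232
7    bike      7    73               511
9   truck      2    25                50
take 2 rows with largest fare:
  vehicle  miles  fare  fare_times_miles
0     suv      2   116               232
7    bike      7    73               511
min of column 'fare_times_miles' → 232

232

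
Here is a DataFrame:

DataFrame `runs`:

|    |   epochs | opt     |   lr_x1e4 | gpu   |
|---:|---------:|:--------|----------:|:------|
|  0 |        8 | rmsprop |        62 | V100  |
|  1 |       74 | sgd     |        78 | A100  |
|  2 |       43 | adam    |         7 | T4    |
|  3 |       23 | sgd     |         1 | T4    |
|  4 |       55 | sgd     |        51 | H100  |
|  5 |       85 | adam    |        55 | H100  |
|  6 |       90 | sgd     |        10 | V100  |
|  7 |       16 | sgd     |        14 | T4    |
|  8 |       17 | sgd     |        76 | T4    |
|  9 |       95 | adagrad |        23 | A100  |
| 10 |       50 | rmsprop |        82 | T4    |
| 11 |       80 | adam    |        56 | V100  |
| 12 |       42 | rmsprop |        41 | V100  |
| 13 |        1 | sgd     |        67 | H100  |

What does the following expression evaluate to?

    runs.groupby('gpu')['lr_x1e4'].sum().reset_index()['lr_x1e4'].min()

101

group by gpu, sum of lr_x1e4:
gpu
A100    101
H100    173
T4      180
V100    169
Name: lr_x1e4, dtype: int64
reset_index():
    gpu  lr_x1e4
0  A100      101
1  H100      173
2    T4      180
3  V100      169
Then the min of column 'lr_x1e4': 101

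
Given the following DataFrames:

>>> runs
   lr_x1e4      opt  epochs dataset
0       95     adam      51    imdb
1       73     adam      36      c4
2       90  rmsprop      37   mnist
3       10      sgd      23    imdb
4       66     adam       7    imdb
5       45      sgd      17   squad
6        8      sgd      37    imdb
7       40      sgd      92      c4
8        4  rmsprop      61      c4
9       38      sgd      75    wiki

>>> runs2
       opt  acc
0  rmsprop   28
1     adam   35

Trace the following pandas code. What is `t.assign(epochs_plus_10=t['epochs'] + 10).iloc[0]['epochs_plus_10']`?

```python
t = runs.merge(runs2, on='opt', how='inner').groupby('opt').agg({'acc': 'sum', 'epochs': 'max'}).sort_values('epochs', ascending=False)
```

71

merge on 'opt' (how='inner') → 5 rows:
   lr_x1e4      opt  epochs dataset  acc
0       95     adam      51    imdb   35
1       73     adam      36      c4   35
2       90  rmsprop      37   mnist   28
3       66     adam       7    imdb   35
4        4  rmsprop      61      c4   28
group by opt: sum(acc), max(epochs):
         acc  epochs
opt                 
adam     105      51
rmsprop   56      61
sort by epochs descending:
         acc  epochs
opt                 
rmsprop   56      61
adam     105      51
add column epochs_plus_10 = t['epochs'] + 10:
         acc  epochs  epochs_plus_10
opt                                 
rmsprop   56      61              71
adam     105      51              61
So iloc[0]['epochs_plus_10'] = 71.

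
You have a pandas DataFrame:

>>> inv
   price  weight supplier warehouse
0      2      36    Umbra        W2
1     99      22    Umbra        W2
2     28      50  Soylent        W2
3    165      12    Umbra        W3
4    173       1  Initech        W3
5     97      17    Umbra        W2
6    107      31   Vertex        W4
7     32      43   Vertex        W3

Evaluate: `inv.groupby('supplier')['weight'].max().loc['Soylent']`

group by supplier, max of weight:
supplier
Initech     1
Soylent    50
Umbra      36
Vertex     43
Name: weight, dtype: int64

50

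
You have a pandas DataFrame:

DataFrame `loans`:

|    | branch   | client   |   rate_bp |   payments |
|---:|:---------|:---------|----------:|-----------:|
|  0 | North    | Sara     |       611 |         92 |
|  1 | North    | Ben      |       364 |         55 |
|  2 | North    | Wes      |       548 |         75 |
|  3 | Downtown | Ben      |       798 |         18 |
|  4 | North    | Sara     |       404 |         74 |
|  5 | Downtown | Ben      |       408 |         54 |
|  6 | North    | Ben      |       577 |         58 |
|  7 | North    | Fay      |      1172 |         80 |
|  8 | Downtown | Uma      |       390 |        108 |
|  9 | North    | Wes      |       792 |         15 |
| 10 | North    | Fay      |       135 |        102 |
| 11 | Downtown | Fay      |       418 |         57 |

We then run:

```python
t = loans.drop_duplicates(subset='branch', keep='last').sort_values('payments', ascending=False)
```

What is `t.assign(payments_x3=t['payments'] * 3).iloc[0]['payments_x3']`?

drop duplicate branch (keep=last):
      branch client  rate_bp  payments
10     North    Fay      135       102
11  Downtown    Fay      418        57
sort by payments descending:
      branch client  rate_bp  payments
10     North    Fay      135       102
11  Downtown    Fay      418        57
add column payments_x3 = t['payments'] * 3:
      branch client  rate_bp  payments  payments_x3
10     North    Fay      135       102          306
11  Downtown    Fay      418        57          171

306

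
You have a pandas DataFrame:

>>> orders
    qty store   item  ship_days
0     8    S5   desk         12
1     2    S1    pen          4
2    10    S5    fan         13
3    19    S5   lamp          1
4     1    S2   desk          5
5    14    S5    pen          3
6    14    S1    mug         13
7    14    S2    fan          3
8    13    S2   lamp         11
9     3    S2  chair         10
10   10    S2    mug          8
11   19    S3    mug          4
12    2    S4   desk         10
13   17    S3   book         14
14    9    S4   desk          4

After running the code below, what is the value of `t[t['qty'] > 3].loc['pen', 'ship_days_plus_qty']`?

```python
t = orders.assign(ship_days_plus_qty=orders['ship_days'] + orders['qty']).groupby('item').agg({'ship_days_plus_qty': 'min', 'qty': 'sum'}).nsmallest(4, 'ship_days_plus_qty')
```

6

add column ship_days_plus_qty = orders['ship_days'] + orders['qty']:
    qty store   item  ship_days  ship_days_plus_qty
0     8    S5   desk         12                  20
1     2    S1    pen          4                   6
2    10    S5    fan         13                  23
3    19    S5   lamp          1                  20
4     1    S2   desk          5                   6
5    14    S5    pen          3                  17
6    14    S1    mug         13                  27
7    14    S2    fan          3                  17
8    13    S2   lamp         11                  24
9     3    S2  chair         10                  13
10   10    S2    mug          8                  18
11   19    S3    mug          4                  23
12    2    S4   desk         10                  12
13   17    S3   book         14                  31
14    9    S4   desk          4                  13
group by item: min(ship_days_plus_qty), sum(qty):
       ship_days_plus_qty  qty
item                          
book                   31   17
chair                  13    3
desk                    6   20
fan                    17   24
lamp                   20   32
mug                    18   43
pen                     6   16
take 4 rows with smallest ship_days_plus_qty:
       ship_days_plus_qty  qty
item                          
desk                    6   20
pen                     6   16
chair                  13    3
fan                    17   24
filter rows where qty > 3:
      ship_days_plus_qty  qty
item                         
desk                   6   20
pen                    6   16
fan                   17   24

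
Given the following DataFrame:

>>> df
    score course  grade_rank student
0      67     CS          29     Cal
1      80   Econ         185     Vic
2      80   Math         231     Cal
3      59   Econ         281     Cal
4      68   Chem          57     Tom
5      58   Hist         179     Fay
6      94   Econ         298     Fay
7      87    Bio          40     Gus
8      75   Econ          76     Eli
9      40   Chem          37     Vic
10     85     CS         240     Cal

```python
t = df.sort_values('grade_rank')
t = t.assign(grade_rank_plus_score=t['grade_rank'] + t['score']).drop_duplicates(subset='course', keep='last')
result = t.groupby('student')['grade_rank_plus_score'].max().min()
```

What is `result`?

sort by grade_rank:
    score course  grade_rank student
0      67     CS          29     Cal
9      40   Chem          37     Vic
7      87    Bio          40     Gus
4      68   Chem          57     Tom
8      75   Econ          76     Eli
5      58   Hist         179     Fay
1      80   Econ         185     Vic
2      80   Math         231     Cal
10     85     CS         240     Cal
3      59   Econ         281     Cal
6      94   Econ         298     Fay
add column grade_rank_plus_score = t['grade_rank'] + t['score']:
    score course  grade_rank student  grade_rank_plus_score
0      67     CS          29     Cal                     96
9      40   Chem          37     Vic                     77
7      87    Bio          40     Gus                    127
4      68   Chem          57     Tom                    125
8      75   Econ          76     Eli                    151
5      58   Hist         179     Fay                    237
1      80   Econ         185     Vic                    265
2      80   Math         231     Cal                    311
10     85     CS         240     Cal                    325
3      59   Econ         281     Cal                    340
6      94   Econ         298     Fay                    392
drop duplicate course (keep=last):
    score course  grade_rank student  grade_rank_plus_score
7      87    Bio          40     Gus                    127
4      68   Chem          57     Tom                    125
5      58   Hist         179     Fay                    237
2      80   Math         231     Cal                    311
10     85     CS         240     Cal                    325
6      94   Econ         298     Fay                    392
group by student, max of grade_rank_plus_score:
student
Cal    325
Fay    392
Gus    127
Tom    125
Name: grade_rank_plus_score, dtype: int64
Taking the min of the resulting series gives 125.

125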